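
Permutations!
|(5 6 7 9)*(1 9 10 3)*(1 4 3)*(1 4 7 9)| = |(3 7 10 4)(5 6 9)| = 12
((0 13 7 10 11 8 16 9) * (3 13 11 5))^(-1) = (0 9 16 8 11)(3 5 10 7 13)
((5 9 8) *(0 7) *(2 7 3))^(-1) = ((0 3 2 7)(5 9 8))^(-1) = (0 7 2 3)(5 8 9)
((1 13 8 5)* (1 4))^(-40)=(13)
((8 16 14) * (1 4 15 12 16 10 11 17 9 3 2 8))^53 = (1 14 16 12 15 4)(2 17 8 9 10 3 11) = ((1 4 15 12 16 14)(2 8 10 11 17 9 3))^53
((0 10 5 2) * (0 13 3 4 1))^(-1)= (0 1 4 3 13 2 5 10)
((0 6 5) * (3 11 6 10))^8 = (0 3 6)(5 10 11) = ((0 10 3 11 6 5))^8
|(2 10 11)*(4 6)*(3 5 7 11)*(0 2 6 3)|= 6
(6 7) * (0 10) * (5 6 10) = (0 5 6 7 10) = [5, 1, 2, 3, 4, 6, 7, 10, 8, 9, 0]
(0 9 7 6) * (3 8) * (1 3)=[9, 3, 2, 8, 4, 5, 0, 6, 1, 7]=(0 9 7 6)(1 3 8)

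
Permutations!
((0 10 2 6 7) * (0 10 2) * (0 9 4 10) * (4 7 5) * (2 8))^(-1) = (0 7 9 10 4 5 6 2 8)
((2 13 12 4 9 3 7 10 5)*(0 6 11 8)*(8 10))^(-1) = ((0 6 11 10 5 2 13 12 4 9 3 7 8))^(-1) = (0 8 7 3 9 4 12 13 2 5 10 11 6)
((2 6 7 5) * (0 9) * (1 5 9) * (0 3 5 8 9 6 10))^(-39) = (0 1 8 9 3 5 2 10)(6 7) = ((0 1 8 9 3 5 2 10)(6 7))^(-39)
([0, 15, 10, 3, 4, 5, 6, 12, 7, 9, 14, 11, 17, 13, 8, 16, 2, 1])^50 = (17)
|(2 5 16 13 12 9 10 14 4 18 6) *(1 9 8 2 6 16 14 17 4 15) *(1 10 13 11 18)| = |(1 9 13 12 8 2 5 14 15 10 17 4)(11 18 16)| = 12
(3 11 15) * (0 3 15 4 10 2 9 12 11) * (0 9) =(15)(0 3 9 12 11 4 10 2) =[3, 1, 0, 9, 10, 5, 6, 7, 8, 12, 2, 4, 11, 13, 14, 15]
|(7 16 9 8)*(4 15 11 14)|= 4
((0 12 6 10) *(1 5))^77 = ((0 12 6 10)(1 5))^77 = (0 12 6 10)(1 5)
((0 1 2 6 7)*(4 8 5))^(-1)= ((0 1 2 6 7)(4 8 5))^(-1)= (0 7 6 2 1)(4 5 8)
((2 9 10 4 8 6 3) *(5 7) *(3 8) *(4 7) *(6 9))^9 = (10)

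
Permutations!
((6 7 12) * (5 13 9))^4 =((5 13 9)(6 7 12))^4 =(5 13 9)(6 7 12)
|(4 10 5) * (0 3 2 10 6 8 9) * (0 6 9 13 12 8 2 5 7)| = 9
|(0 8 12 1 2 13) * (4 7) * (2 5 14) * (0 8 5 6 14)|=14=|(0 5)(1 6 14 2 13 8 12)(4 7)|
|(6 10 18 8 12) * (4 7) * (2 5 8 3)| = |(2 5 8 12 6 10 18 3)(4 7)| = 8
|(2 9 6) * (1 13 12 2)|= |(1 13 12 2 9 6)|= 6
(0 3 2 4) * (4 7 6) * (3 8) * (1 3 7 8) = (0 1 3 2 8 7 6 4) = [1, 3, 8, 2, 0, 5, 4, 6, 7]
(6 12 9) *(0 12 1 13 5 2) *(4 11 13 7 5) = (0 12 9 6 1 7 5 2)(4 11 13) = [12, 7, 0, 3, 11, 2, 1, 5, 8, 6, 10, 13, 9, 4]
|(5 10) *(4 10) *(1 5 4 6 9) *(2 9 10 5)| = 12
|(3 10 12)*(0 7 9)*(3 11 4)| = 15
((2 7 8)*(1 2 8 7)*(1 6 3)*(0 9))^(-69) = ((0 9)(1 2 6 3))^(-69) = (0 9)(1 3 6 2)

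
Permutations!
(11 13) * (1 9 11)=(1 9 11 13)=[0, 9, 2, 3, 4, 5, 6, 7, 8, 11, 10, 13, 12, 1]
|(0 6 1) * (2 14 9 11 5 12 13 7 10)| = 9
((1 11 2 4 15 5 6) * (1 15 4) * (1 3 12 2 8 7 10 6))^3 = ((1 11 8 7 10 6 15 5)(2 3 12))^3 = (1 7 15 11 10 5 8 6)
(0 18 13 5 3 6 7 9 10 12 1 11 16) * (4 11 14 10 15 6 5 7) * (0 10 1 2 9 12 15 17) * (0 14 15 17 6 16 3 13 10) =(0 18 10 17 14 1 15 16)(2 9 6 4 11 3 5 13 7 12) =[18, 15, 9, 5, 11, 13, 4, 12, 8, 6, 17, 3, 2, 7, 1, 16, 0, 14, 10]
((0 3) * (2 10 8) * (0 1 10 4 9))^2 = (0 1 8 4)(2 9 3 10)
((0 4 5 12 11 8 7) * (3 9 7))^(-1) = ((0 4 5 12 11 8 3 9 7))^(-1) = (0 7 9 3 8 11 12 5 4)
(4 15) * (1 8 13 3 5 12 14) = (1 8 13 3 5 12 14)(4 15) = [0, 8, 2, 5, 15, 12, 6, 7, 13, 9, 10, 11, 14, 3, 1, 4]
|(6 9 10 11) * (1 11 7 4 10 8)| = 15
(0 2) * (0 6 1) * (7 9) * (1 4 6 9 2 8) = [8, 0, 9, 3, 6, 5, 4, 2, 1, 7] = (0 8 1)(2 9 7)(4 6)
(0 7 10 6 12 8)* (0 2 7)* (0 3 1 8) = (0 3 1 8 2 7 10 6 12) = [3, 8, 7, 1, 4, 5, 12, 10, 2, 9, 6, 11, 0]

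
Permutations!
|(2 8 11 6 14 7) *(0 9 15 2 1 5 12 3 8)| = 36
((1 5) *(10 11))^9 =((1 5)(10 11))^9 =(1 5)(10 11)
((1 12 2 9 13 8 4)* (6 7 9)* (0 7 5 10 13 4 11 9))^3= ((0 7)(1 12 2 6 5 10 13 8 11 9 4))^3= (0 7)(1 6 13 9 12 5 8 4 2 10 11)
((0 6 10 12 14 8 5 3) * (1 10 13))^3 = ((0 6 13 1 10 12 14 8 5 3))^3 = (0 1 14 3 13 12 5 6 10 8)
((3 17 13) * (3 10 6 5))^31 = (3 17 13 10 6 5)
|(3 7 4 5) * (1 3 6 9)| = |(1 3 7 4 5 6 9)| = 7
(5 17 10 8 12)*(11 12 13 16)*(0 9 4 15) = [9, 1, 2, 3, 15, 17, 6, 7, 13, 4, 8, 12, 5, 16, 14, 0, 11, 10] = (0 9 4 15)(5 17 10 8 13 16 11 12)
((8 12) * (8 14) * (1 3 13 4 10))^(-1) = ((1 3 13 4 10)(8 12 14))^(-1) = (1 10 4 13 3)(8 14 12)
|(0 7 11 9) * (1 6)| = 4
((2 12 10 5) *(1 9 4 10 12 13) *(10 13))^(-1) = ((1 9 4 13)(2 10 5))^(-1) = (1 13 4 9)(2 5 10)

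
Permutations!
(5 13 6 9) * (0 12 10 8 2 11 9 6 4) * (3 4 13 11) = [12, 1, 3, 4, 0, 11, 6, 7, 2, 5, 8, 9, 10, 13] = (13)(0 12 10 8 2 3 4)(5 11 9)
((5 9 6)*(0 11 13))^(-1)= (0 13 11)(5 6 9)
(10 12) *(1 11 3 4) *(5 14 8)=[0, 11, 2, 4, 1, 14, 6, 7, 5, 9, 12, 3, 10, 13, 8]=(1 11 3 4)(5 14 8)(10 12)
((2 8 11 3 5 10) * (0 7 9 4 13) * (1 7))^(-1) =((0 1 7 9 4 13)(2 8 11 3 5 10))^(-1) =(0 13 4 9 7 1)(2 10 5 3 11 8)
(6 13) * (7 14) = (6 13)(7 14) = [0, 1, 2, 3, 4, 5, 13, 14, 8, 9, 10, 11, 12, 6, 7]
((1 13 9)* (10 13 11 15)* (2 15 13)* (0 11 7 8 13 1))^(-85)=(0 9 13 8 7 1 11)(2 10 15)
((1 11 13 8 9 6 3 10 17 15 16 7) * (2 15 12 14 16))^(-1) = ((1 11 13 8 9 6 3 10 17 12 14 16 7)(2 15))^(-1) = (1 7 16 14 12 17 10 3 6 9 8 13 11)(2 15)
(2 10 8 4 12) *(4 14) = [0, 1, 10, 3, 12, 5, 6, 7, 14, 9, 8, 11, 2, 13, 4] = (2 10 8 14 4 12)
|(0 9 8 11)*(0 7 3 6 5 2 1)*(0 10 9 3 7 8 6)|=6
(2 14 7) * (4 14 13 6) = [0, 1, 13, 3, 14, 5, 4, 2, 8, 9, 10, 11, 12, 6, 7] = (2 13 6 4 14 7)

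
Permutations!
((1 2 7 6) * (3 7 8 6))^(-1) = ((1 2 8 6)(3 7))^(-1) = (1 6 8 2)(3 7)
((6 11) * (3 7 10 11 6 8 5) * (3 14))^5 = (3 5 11 7 14 8 10)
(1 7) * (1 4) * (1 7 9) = (1 9)(4 7) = [0, 9, 2, 3, 7, 5, 6, 4, 8, 1]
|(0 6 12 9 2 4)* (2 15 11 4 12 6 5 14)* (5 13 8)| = |(0 13 8 5 14 2 12 9 15 11 4)| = 11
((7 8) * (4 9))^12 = ((4 9)(7 8))^12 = (9)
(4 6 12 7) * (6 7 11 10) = (4 7)(6 12 11 10) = [0, 1, 2, 3, 7, 5, 12, 4, 8, 9, 6, 10, 11]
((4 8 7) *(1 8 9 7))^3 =(9)(1 8)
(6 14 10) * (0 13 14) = (0 13 14 10 6) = [13, 1, 2, 3, 4, 5, 0, 7, 8, 9, 6, 11, 12, 14, 10]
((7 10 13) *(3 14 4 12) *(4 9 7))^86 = ((3 14 9 7 10 13 4 12))^86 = (3 4 10 9)(7 14 12 13)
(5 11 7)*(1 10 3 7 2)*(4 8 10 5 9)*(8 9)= (1 5 11 2)(3 7 8 10)(4 9)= [0, 5, 1, 7, 9, 11, 6, 8, 10, 4, 3, 2]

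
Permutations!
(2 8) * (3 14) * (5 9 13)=(2 8)(3 14)(5 9 13)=[0, 1, 8, 14, 4, 9, 6, 7, 2, 13, 10, 11, 12, 5, 3]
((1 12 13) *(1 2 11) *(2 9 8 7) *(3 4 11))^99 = ((1 12 13 9 8 7 2 3 4 11))^99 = (1 11 4 3 2 7 8 9 13 12)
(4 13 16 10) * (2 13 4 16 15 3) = (2 13 15 3)(10 16) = [0, 1, 13, 2, 4, 5, 6, 7, 8, 9, 16, 11, 12, 15, 14, 3, 10]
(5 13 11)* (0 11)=(0 11 5 13)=[11, 1, 2, 3, 4, 13, 6, 7, 8, 9, 10, 5, 12, 0]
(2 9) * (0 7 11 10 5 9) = [7, 1, 0, 3, 4, 9, 6, 11, 8, 2, 5, 10] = (0 7 11 10 5 9 2)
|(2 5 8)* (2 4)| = 4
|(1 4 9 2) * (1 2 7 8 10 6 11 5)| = |(1 4 9 7 8 10 6 11 5)| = 9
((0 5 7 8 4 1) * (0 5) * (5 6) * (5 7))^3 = (1 8 6 4 7)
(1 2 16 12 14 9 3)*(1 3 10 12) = (1 2 16)(9 10 12 14) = [0, 2, 16, 3, 4, 5, 6, 7, 8, 10, 12, 11, 14, 13, 9, 15, 1]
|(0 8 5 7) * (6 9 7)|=|(0 8 5 6 9 7)|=6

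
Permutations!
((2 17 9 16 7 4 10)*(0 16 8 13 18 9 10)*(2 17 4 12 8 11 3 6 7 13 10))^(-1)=((0 16 13 18 9 11 3 6 7 12 8 10 17 2 4))^(-1)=(0 4 2 17 10 8 12 7 6 3 11 9 18 13 16)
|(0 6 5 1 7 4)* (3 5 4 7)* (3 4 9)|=7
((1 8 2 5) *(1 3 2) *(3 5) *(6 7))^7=((1 8)(2 3)(6 7))^7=(1 8)(2 3)(6 7)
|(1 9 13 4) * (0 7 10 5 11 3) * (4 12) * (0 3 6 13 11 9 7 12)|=11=|(0 12 4 1 7 10 5 9 11 6 13)|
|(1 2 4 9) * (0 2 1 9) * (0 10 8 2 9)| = 4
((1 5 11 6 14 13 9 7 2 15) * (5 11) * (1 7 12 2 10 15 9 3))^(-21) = (15)(1 14)(3 6)(11 13)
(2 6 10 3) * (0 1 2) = (0 1 2 6 10 3) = [1, 2, 6, 0, 4, 5, 10, 7, 8, 9, 3]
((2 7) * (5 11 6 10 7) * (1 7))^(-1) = (1 10 6 11 5 2 7) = ((1 7 2 5 11 6 10))^(-1)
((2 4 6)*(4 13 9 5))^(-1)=((2 13 9 5 4 6))^(-1)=(2 6 4 5 9 13)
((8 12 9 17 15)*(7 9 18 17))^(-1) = ((7 9)(8 12 18 17 15))^(-1) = (7 9)(8 15 17 18 12)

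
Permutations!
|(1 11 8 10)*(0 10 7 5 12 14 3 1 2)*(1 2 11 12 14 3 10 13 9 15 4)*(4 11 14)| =|(0 13 9 15 11 8 7 5 4 1 12 3 2)(10 14)| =26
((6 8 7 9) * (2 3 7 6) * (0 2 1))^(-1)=(0 1 9 7 3 2)(6 8)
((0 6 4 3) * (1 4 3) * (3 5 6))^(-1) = ((0 3)(1 4)(5 6))^(-1) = (0 3)(1 4)(5 6)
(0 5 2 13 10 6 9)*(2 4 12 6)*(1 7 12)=(0 5 4 1 7 12 6 9)(2 13 10)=[5, 7, 13, 3, 1, 4, 9, 12, 8, 0, 2, 11, 6, 10]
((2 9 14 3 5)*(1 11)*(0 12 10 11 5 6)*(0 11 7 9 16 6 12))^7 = (1 5 2 16 6 11)(3 12 10 7 9 14)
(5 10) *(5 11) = [0, 1, 2, 3, 4, 10, 6, 7, 8, 9, 11, 5] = (5 10 11)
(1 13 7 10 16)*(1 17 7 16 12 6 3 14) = (1 13 16 17 7 10 12 6 3 14) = [0, 13, 2, 14, 4, 5, 3, 10, 8, 9, 12, 11, 6, 16, 1, 15, 17, 7]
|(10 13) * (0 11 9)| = 6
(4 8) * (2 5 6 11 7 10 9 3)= (2 5 6 11 7 10 9 3)(4 8)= [0, 1, 5, 2, 8, 6, 11, 10, 4, 3, 9, 7]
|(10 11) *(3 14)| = 2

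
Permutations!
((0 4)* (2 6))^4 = ((0 4)(2 6))^4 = (6)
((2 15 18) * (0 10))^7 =(0 10)(2 15 18)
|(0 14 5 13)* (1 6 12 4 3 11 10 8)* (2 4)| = |(0 14 5 13)(1 6 12 2 4 3 11 10 8)| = 36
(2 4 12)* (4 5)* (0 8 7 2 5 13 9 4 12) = (0 8 7 2 13 9 4)(5 12) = [8, 1, 13, 3, 0, 12, 6, 2, 7, 4, 10, 11, 5, 9]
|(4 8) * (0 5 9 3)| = 4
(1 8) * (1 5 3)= (1 8 5 3)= [0, 8, 2, 1, 4, 3, 6, 7, 5]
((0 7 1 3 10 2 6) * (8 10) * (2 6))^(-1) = ((0 7 1 3 8 10 6))^(-1) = (0 6 10 8 3 1 7)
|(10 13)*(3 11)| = |(3 11)(10 13)| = 2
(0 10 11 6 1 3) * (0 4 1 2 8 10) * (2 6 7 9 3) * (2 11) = (1 11 7 9 3 4)(2 8 10) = [0, 11, 8, 4, 1, 5, 6, 9, 10, 3, 2, 7]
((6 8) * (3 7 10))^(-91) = ((3 7 10)(6 8))^(-91) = (3 10 7)(6 8)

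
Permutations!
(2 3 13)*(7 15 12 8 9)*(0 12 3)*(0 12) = (2 12 8 9 7 15 3 13) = [0, 1, 12, 13, 4, 5, 6, 15, 9, 7, 10, 11, 8, 2, 14, 3]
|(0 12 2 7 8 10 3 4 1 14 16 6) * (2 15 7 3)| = |(0 12 15 7 8 10 2 3 4 1 14 16 6)| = 13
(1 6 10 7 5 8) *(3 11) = (1 6 10 7 5 8)(3 11) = [0, 6, 2, 11, 4, 8, 10, 5, 1, 9, 7, 3]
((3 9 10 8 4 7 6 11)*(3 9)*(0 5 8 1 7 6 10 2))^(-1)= (0 2 9 11 6 4 8 5)(1 10 7)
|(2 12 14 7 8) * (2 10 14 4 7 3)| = |(2 12 4 7 8 10 14 3)| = 8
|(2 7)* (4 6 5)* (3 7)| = 3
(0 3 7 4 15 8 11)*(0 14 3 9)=(0 9)(3 7 4 15 8 11 14)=[9, 1, 2, 7, 15, 5, 6, 4, 11, 0, 10, 14, 12, 13, 3, 8]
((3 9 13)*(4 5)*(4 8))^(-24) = ((3 9 13)(4 5 8))^(-24) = (13)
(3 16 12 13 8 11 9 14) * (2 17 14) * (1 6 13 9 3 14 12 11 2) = (1 6 13 8 2 17 12 9)(3 16 11) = [0, 6, 17, 16, 4, 5, 13, 7, 2, 1, 10, 3, 9, 8, 14, 15, 11, 12]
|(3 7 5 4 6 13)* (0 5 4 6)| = 7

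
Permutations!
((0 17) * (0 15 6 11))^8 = ((0 17 15 6 11))^8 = (0 6 17 11 15)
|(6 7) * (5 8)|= |(5 8)(6 7)|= 2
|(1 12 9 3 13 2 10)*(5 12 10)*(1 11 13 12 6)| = 21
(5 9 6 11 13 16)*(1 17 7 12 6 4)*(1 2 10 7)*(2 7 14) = (1 17)(2 10 14)(4 7 12 6 11 13 16 5 9) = [0, 17, 10, 3, 7, 9, 11, 12, 8, 4, 14, 13, 6, 16, 2, 15, 5, 1]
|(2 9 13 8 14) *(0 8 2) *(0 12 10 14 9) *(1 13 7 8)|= 12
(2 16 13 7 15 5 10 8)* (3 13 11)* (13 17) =(2 16 11 3 17 13 7 15 5 10 8) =[0, 1, 16, 17, 4, 10, 6, 15, 2, 9, 8, 3, 12, 7, 14, 5, 11, 13]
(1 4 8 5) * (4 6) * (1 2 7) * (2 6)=(1 2 7)(4 8 5 6)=[0, 2, 7, 3, 8, 6, 4, 1, 5]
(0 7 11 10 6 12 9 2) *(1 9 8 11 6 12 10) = (0 7 6 10 12 8 11 1 9 2) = [7, 9, 0, 3, 4, 5, 10, 6, 11, 2, 12, 1, 8]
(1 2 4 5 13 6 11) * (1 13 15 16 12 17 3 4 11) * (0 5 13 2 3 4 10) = [5, 3, 11, 10, 13, 15, 1, 7, 8, 9, 0, 2, 17, 6, 14, 16, 12, 4] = (0 5 15 16 12 17 4 13 6 1 3 10)(2 11)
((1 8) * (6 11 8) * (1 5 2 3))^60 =((1 6 11 8 5 2 3))^60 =(1 5 6 2 11 3 8)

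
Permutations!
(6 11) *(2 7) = (2 7)(6 11) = [0, 1, 7, 3, 4, 5, 11, 2, 8, 9, 10, 6]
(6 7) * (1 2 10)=(1 2 10)(6 7)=[0, 2, 10, 3, 4, 5, 7, 6, 8, 9, 1]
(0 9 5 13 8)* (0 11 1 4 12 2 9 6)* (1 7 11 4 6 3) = [3, 6, 9, 1, 12, 13, 0, 11, 4, 5, 10, 7, 2, 8] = (0 3 1 6)(2 9 5 13 8 4 12)(7 11)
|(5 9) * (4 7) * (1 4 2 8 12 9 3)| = 9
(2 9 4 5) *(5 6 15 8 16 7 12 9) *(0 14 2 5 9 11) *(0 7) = [14, 1, 9, 3, 6, 5, 15, 12, 16, 4, 10, 7, 11, 13, 2, 8, 0] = (0 14 2 9 4 6 15 8 16)(7 12 11)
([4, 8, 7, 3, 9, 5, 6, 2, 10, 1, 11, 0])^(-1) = (0 11 10 8 1 9 4)(2 7)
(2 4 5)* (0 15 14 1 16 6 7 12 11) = (0 15 14 1 16 6 7 12 11)(2 4 5) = [15, 16, 4, 3, 5, 2, 7, 12, 8, 9, 10, 0, 11, 13, 1, 14, 6]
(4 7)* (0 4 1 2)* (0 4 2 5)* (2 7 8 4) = (0 7 1 5)(4 8) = [7, 5, 2, 3, 8, 0, 6, 1, 4]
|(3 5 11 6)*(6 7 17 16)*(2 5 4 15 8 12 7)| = |(2 5 11)(3 4 15 8 12 7 17 16 6)| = 9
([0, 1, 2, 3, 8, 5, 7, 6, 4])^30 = [0, 1, 2, 3, 4, 5, 6, 7, 8]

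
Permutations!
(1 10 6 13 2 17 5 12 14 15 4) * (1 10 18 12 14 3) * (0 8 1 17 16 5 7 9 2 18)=[8, 0, 16, 17, 10, 14, 13, 9, 1, 2, 6, 11, 3, 18, 15, 4, 5, 7, 12]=(0 8 1)(2 16 5 14 15 4 10 6 13 18 12 3 17 7 9)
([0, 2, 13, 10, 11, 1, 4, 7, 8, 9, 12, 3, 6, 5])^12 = [0, 1, 2, 3, 4, 5, 6, 7, 8, 9, 10, 11, 12, 13]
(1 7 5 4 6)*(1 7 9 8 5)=(1 9 8 5 4 6 7)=[0, 9, 2, 3, 6, 4, 7, 1, 5, 8]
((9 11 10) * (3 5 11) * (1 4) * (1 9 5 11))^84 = (11)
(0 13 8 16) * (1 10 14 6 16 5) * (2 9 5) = (0 13 8 2 9 5 1 10 14 6 16) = [13, 10, 9, 3, 4, 1, 16, 7, 2, 5, 14, 11, 12, 8, 6, 15, 0]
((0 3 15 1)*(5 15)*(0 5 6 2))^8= (1 15 5)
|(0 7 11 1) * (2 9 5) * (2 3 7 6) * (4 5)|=|(0 6 2 9 4 5 3 7 11 1)|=10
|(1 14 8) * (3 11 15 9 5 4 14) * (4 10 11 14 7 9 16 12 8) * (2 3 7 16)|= |(1 7 9 5 10 11 15 2 3 14 4 16 12 8)|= 14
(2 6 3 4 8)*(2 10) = (2 6 3 4 8 10) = [0, 1, 6, 4, 8, 5, 3, 7, 10, 9, 2]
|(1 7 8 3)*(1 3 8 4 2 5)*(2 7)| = 6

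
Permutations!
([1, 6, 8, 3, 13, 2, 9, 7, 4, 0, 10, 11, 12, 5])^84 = (2 5 13 4 8)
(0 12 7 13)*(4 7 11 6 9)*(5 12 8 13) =(0 8 13)(4 7 5 12 11 6 9) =[8, 1, 2, 3, 7, 12, 9, 5, 13, 4, 10, 6, 11, 0]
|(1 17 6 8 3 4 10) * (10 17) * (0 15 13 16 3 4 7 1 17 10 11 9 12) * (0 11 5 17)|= 39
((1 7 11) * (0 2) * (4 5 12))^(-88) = (1 11 7)(4 12 5)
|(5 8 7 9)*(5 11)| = |(5 8 7 9 11)| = 5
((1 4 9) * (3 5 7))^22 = (1 4 9)(3 5 7)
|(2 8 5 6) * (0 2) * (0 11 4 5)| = |(0 2 8)(4 5 6 11)| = 12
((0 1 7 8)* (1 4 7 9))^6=((0 4 7 8)(1 9))^6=(9)(0 7)(4 8)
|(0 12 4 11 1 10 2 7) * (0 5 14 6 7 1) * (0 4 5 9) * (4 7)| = |(0 12 5 14 6 4 11 7 9)(1 10 2)| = 9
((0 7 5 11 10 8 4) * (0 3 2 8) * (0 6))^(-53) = (0 7 5 11 10 6)(2 3 4 8)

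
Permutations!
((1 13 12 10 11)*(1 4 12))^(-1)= (1 13)(4 11 10 12)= ((1 13)(4 12 10 11))^(-1)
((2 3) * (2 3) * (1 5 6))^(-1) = ((1 5 6))^(-1) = (1 6 5)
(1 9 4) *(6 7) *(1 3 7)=(1 9 4 3 7 6)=[0, 9, 2, 7, 3, 5, 1, 6, 8, 4]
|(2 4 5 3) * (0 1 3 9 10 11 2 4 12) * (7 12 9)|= |(0 1 3 4 5 7 12)(2 9 10 11)|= 28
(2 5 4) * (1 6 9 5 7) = (1 6 9 5 4 2 7) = [0, 6, 7, 3, 2, 4, 9, 1, 8, 5]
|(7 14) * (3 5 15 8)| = |(3 5 15 8)(7 14)| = 4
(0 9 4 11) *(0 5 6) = [9, 1, 2, 3, 11, 6, 0, 7, 8, 4, 10, 5] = (0 9 4 11 5 6)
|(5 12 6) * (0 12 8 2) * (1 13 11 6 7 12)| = |(0 1 13 11 6 5 8 2)(7 12)| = 8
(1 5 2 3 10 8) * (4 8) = (1 5 2 3 10 4 8) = [0, 5, 3, 10, 8, 2, 6, 7, 1, 9, 4]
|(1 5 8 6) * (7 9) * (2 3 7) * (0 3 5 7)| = 14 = |(0 3)(1 7 9 2 5 8 6)|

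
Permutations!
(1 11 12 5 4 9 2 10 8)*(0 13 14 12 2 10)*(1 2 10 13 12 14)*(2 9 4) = (14)(0 12 5 2)(1 11 10 8 9 13) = [12, 11, 0, 3, 4, 2, 6, 7, 9, 13, 8, 10, 5, 1, 14]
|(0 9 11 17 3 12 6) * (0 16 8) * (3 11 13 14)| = |(0 9 13 14 3 12 6 16 8)(11 17)| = 18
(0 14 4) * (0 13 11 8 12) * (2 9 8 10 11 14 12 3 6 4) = (0 12)(2 9 8 3 6 4 13 14)(10 11) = [12, 1, 9, 6, 13, 5, 4, 7, 3, 8, 11, 10, 0, 14, 2]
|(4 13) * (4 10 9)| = |(4 13 10 9)| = 4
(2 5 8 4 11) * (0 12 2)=(0 12 2 5 8 4 11)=[12, 1, 5, 3, 11, 8, 6, 7, 4, 9, 10, 0, 2]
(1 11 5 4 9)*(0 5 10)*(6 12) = [5, 11, 2, 3, 9, 4, 12, 7, 8, 1, 0, 10, 6] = (0 5 4 9 1 11 10)(6 12)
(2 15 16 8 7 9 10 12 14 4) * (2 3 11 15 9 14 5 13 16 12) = (2 9 10)(3 11 15 12 5 13 16 8 7 14 4) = [0, 1, 9, 11, 3, 13, 6, 14, 7, 10, 2, 15, 5, 16, 4, 12, 8]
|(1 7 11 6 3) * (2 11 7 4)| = 6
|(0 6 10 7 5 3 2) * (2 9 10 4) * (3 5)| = 4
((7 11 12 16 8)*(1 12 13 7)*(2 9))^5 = ((1 12 16 8)(2 9)(7 11 13))^5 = (1 12 16 8)(2 9)(7 13 11)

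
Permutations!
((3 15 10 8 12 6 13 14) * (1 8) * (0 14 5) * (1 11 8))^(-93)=((0 14 3 15 10 11 8 12 6 13 5))^(-93)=(0 8 14 12 3 6 15 13 10 5 11)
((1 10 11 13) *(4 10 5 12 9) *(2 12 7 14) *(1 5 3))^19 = (1 3)(2 14 7 5 13 11 10 4 9 12)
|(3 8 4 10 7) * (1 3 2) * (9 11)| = 14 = |(1 3 8 4 10 7 2)(9 11)|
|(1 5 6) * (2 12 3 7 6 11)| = 8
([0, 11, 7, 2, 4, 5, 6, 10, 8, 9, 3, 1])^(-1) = [0, 11, 3, 10, 4, 5, 6, 2, 8, 9, 7, 1]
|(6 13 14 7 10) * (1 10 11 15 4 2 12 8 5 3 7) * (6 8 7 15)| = 14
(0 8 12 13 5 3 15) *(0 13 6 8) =(3 15 13 5)(6 8 12) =[0, 1, 2, 15, 4, 3, 8, 7, 12, 9, 10, 11, 6, 5, 14, 13]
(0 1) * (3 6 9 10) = (0 1)(3 6 9 10) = [1, 0, 2, 6, 4, 5, 9, 7, 8, 10, 3]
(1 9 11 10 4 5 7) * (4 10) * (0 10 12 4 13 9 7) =(0 10 12 4 5)(1 7)(9 11 13) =[10, 7, 2, 3, 5, 0, 6, 1, 8, 11, 12, 13, 4, 9]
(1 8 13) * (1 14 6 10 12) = (1 8 13 14 6 10 12) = [0, 8, 2, 3, 4, 5, 10, 7, 13, 9, 12, 11, 1, 14, 6]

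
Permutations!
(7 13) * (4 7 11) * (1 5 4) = (1 5 4 7 13 11) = [0, 5, 2, 3, 7, 4, 6, 13, 8, 9, 10, 1, 12, 11]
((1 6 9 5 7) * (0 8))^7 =(0 8)(1 9 7 6 5)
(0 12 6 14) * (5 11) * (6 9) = (0 12 9 6 14)(5 11) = [12, 1, 2, 3, 4, 11, 14, 7, 8, 6, 10, 5, 9, 13, 0]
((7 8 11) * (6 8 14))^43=(6 7 8 14 11)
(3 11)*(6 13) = [0, 1, 2, 11, 4, 5, 13, 7, 8, 9, 10, 3, 12, 6] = (3 11)(6 13)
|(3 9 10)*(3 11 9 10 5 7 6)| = |(3 10 11 9 5 7 6)| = 7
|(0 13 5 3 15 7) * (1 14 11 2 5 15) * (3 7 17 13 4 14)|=42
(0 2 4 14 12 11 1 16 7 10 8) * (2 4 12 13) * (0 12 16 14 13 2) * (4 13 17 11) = (0 13)(1 14 2 16 7 10 8 12 4 17 11) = [13, 14, 16, 3, 17, 5, 6, 10, 12, 9, 8, 1, 4, 0, 2, 15, 7, 11]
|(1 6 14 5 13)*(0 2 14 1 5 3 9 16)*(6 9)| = 8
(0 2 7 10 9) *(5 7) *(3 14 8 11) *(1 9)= (0 2 5 7 10 1 9)(3 14 8 11)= [2, 9, 5, 14, 4, 7, 6, 10, 11, 0, 1, 3, 12, 13, 8]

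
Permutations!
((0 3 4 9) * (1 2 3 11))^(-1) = ((0 11 1 2 3 4 9))^(-1) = (0 9 4 3 2 1 11)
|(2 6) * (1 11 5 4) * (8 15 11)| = 6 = |(1 8 15 11 5 4)(2 6)|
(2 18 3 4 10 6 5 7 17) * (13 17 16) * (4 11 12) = (2 18 3 11 12 4 10 6 5 7 16 13 17) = [0, 1, 18, 11, 10, 7, 5, 16, 8, 9, 6, 12, 4, 17, 14, 15, 13, 2, 3]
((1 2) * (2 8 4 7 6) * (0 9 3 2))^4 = (0 1 6 2 7 3 4 9 8)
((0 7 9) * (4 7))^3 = (0 9 7 4) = ((0 4 7 9))^3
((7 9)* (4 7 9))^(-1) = ((9)(4 7))^(-1) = (9)(4 7)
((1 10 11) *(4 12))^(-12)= (12)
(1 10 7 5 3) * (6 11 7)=(1 10 6 11 7 5 3)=[0, 10, 2, 1, 4, 3, 11, 5, 8, 9, 6, 7]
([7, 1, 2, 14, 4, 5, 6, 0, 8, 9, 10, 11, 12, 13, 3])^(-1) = [7, 1, 2, 14, 4, 5, 6, 0, 8, 9, 10, 11, 12, 13, 3]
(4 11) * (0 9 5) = [9, 1, 2, 3, 11, 0, 6, 7, 8, 5, 10, 4] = (0 9 5)(4 11)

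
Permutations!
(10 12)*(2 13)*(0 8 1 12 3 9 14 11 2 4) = (0 8 1 12 10 3 9 14 11 2 13 4) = [8, 12, 13, 9, 0, 5, 6, 7, 1, 14, 3, 2, 10, 4, 11]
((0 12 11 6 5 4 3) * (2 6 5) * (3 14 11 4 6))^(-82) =(0 3 2 6 5 11 14 4 12)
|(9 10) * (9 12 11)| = |(9 10 12 11)| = 4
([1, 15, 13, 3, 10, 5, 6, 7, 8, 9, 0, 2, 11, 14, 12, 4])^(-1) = (0 10 4 15 1)(2 11 12 14 13)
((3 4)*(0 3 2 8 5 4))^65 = (0 3)(2 8 5 4)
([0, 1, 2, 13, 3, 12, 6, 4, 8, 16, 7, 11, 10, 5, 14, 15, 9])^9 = (3 5 10 4 13 12 7)(9 16)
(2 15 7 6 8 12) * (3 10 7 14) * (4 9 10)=(2 15 14 3 4 9 10 7 6 8 12)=[0, 1, 15, 4, 9, 5, 8, 6, 12, 10, 7, 11, 2, 13, 3, 14]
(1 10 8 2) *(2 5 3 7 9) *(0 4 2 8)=(0 4 2 1 10)(3 7 9 8 5)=[4, 10, 1, 7, 2, 3, 6, 9, 5, 8, 0]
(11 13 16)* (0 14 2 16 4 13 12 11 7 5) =(0 14 2 16 7 5)(4 13)(11 12) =[14, 1, 16, 3, 13, 0, 6, 5, 8, 9, 10, 12, 11, 4, 2, 15, 7]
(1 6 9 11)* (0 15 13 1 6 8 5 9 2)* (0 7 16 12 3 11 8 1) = [15, 1, 7, 11, 4, 9, 2, 16, 5, 8, 10, 6, 3, 0, 14, 13, 12] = (0 15 13)(2 7 16 12 3 11 6)(5 9 8)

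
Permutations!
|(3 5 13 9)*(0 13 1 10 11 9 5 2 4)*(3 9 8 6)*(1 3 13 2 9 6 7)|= |(0 2 4)(1 10 11 8 7)(3 9 6 13 5)|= 15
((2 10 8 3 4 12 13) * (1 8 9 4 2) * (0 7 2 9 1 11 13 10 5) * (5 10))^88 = ((0 7 2 10 1 8 3 9 4 12 5)(11 13))^88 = (13)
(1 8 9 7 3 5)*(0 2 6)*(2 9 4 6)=(0 9 7 3 5 1 8 4 6)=[9, 8, 2, 5, 6, 1, 0, 3, 4, 7]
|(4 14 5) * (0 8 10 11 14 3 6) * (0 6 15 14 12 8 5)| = |(0 5 4 3 15 14)(8 10 11 12)| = 12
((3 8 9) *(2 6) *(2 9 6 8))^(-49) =((2 8 6 9 3))^(-49) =(2 8 6 9 3)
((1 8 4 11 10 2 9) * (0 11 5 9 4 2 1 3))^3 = (0 1 4 3 10 2 9 11 8 5)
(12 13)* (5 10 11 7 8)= [0, 1, 2, 3, 4, 10, 6, 8, 5, 9, 11, 7, 13, 12]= (5 10 11 7 8)(12 13)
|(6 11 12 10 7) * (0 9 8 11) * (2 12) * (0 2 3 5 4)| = 35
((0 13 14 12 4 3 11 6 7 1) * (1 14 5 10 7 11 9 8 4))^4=(0 7)(1 10)(5 12)(13 14)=((0 13 5 10 7 14 12 1)(3 9 8 4)(6 11))^4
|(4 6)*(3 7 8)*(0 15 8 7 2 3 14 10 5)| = 6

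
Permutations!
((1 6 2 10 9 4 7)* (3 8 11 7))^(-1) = ((1 6 2 10 9 4 3 8 11 7))^(-1) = (1 7 11 8 3 4 9 10 2 6)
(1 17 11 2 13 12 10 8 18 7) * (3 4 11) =(1 17 3 4 11 2 13 12 10 8 18 7) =[0, 17, 13, 4, 11, 5, 6, 1, 18, 9, 8, 2, 10, 12, 14, 15, 16, 3, 7]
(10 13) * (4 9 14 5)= (4 9 14 5)(10 13)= [0, 1, 2, 3, 9, 4, 6, 7, 8, 14, 13, 11, 12, 10, 5]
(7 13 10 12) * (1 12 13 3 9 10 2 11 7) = (1 12)(2 11 7 3 9 10 13) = [0, 12, 11, 9, 4, 5, 6, 3, 8, 10, 13, 7, 1, 2]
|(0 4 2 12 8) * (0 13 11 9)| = 8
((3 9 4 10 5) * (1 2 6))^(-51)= ((1 2 6)(3 9 4 10 5))^(-51)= (3 5 10 4 9)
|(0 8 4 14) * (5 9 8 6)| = |(0 6 5 9 8 4 14)| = 7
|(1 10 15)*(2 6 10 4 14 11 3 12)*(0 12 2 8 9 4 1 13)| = |(0 12 8 9 4 14 11 3 2 6 10 15 13)| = 13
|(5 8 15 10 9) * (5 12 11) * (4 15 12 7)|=20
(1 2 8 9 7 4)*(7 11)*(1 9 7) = (1 2 8 7 4 9 11) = [0, 2, 8, 3, 9, 5, 6, 4, 7, 11, 10, 1]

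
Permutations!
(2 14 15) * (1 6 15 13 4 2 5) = (1 6 15 5)(2 14 13 4) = [0, 6, 14, 3, 2, 1, 15, 7, 8, 9, 10, 11, 12, 4, 13, 5]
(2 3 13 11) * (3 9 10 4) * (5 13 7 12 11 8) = (2 9 10 4 3 7 12 11)(5 13 8) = [0, 1, 9, 7, 3, 13, 6, 12, 5, 10, 4, 2, 11, 8]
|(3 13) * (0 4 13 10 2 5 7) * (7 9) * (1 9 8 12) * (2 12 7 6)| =13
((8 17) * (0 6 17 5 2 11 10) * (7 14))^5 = (0 2 17 10 5 6 11 8)(7 14)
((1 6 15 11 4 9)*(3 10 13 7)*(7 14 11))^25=(1 7 13 4 6 3 14 9 15 10 11)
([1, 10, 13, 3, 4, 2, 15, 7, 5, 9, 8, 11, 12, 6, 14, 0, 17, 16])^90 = [0, 1, 2, 3, 4, 5, 6, 7, 8, 9, 10, 11, 12, 13, 14, 15, 16, 17]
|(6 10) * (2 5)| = 2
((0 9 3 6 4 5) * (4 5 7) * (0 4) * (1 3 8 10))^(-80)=((0 9 8 10 1 3 6 5 4 7))^(-80)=(10)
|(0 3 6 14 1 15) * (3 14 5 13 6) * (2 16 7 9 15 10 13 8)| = |(0 14 1 10 13 6 5 8 2 16 7 9 15)| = 13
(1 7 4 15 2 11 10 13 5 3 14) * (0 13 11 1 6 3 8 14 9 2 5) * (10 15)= (0 13)(1 7 4 10 11 15 5 8 14 6 3 9 2)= [13, 7, 1, 9, 10, 8, 3, 4, 14, 2, 11, 15, 12, 0, 6, 5]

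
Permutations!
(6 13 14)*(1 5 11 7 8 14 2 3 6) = (1 5 11 7 8 14)(2 3 6 13) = [0, 5, 3, 6, 4, 11, 13, 8, 14, 9, 10, 7, 12, 2, 1]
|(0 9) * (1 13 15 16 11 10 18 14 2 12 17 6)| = |(0 9)(1 13 15 16 11 10 18 14 2 12 17 6)| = 12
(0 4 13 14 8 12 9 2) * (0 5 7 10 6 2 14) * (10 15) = (0 4 13)(2 5 7 15 10 6)(8 12 9 14) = [4, 1, 5, 3, 13, 7, 2, 15, 12, 14, 6, 11, 9, 0, 8, 10]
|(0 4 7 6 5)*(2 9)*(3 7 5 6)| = 6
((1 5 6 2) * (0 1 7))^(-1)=((0 1 5 6 2 7))^(-1)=(0 7 2 6 5 1)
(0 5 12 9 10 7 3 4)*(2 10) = (0 5 12 9 2 10 7 3 4) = [5, 1, 10, 4, 0, 12, 6, 3, 8, 2, 7, 11, 9]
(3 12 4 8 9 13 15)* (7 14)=(3 12 4 8 9 13 15)(7 14)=[0, 1, 2, 12, 8, 5, 6, 14, 9, 13, 10, 11, 4, 15, 7, 3]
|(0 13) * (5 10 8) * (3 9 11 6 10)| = |(0 13)(3 9 11 6 10 8 5)| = 14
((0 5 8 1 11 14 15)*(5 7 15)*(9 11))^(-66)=(15)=((0 7 15)(1 9 11 14 5 8))^(-66)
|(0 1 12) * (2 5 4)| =3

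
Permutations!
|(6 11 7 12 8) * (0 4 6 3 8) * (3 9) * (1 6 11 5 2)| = 60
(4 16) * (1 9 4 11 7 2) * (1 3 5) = (1 9 4 16 11 7 2 3 5) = [0, 9, 3, 5, 16, 1, 6, 2, 8, 4, 10, 7, 12, 13, 14, 15, 11]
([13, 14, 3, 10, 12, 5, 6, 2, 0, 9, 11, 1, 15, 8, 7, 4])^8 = [8, 14, 3, 10, 15, 5, 6, 2, 13, 9, 11, 1, 4, 0, 7, 12]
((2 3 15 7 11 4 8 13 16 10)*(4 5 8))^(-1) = (2 10 16 13 8 5 11 7 15 3)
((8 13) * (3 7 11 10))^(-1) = ((3 7 11 10)(8 13))^(-1) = (3 10 11 7)(8 13)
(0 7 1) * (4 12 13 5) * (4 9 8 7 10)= (0 10 4 12 13 5 9 8 7 1)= [10, 0, 2, 3, 12, 9, 6, 1, 7, 8, 4, 11, 13, 5]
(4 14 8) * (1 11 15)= (1 11 15)(4 14 8)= [0, 11, 2, 3, 14, 5, 6, 7, 4, 9, 10, 15, 12, 13, 8, 1]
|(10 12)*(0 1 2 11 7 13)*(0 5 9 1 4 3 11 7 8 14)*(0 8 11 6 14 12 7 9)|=33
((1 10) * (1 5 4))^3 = ((1 10 5 4))^3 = (1 4 5 10)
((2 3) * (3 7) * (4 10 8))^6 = (10)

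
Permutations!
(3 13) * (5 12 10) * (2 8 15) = [0, 1, 8, 13, 4, 12, 6, 7, 15, 9, 5, 11, 10, 3, 14, 2] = (2 8 15)(3 13)(5 12 10)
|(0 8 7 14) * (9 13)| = 4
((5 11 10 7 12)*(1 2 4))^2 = ((1 2 4)(5 11 10 7 12))^2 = (1 4 2)(5 10 12 11 7)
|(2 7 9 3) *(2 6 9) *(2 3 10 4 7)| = |(3 6 9 10 4 7)| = 6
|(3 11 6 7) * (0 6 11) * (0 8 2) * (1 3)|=|(11)(0 6 7 1 3 8 2)|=7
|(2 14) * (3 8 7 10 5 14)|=7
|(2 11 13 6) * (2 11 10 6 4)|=|(2 10 6 11 13 4)|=6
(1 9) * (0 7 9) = (0 7 9 1) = [7, 0, 2, 3, 4, 5, 6, 9, 8, 1]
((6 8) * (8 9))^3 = (9)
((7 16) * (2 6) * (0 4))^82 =(16)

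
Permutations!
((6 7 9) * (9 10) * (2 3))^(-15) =(2 3)(6 7 10 9)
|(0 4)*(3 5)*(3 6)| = 6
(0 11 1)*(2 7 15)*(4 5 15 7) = (0 11 1)(2 4 5 15) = [11, 0, 4, 3, 5, 15, 6, 7, 8, 9, 10, 1, 12, 13, 14, 2]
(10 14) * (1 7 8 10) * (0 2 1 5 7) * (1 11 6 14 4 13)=(0 2 11 6 14 5 7 8 10 4 13 1)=[2, 0, 11, 3, 13, 7, 14, 8, 10, 9, 4, 6, 12, 1, 5]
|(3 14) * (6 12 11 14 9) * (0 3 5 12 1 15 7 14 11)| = 10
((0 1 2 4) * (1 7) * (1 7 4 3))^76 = (7)(1 2 3)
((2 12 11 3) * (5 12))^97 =((2 5 12 11 3))^97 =(2 12 3 5 11)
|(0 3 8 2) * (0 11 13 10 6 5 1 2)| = 21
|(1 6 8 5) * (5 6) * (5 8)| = 4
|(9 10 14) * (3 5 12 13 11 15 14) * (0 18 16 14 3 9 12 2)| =22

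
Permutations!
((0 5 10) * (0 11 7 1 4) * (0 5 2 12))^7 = ((0 2 12)(1 4 5 10 11 7))^7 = (0 2 12)(1 4 5 10 11 7)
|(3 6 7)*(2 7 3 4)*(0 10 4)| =|(0 10 4 2 7)(3 6)| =10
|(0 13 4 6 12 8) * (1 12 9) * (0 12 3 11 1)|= |(0 13 4 6 9)(1 3 11)(8 12)|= 30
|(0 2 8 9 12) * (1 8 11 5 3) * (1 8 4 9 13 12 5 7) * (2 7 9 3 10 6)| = |(0 7 1 4 3 8 13 12)(2 11 9 5 10 6)| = 24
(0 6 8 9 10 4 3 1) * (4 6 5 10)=(0 5 10 6 8 9 4 3 1)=[5, 0, 2, 1, 3, 10, 8, 7, 9, 4, 6]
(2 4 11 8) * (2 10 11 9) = (2 4 9)(8 10 11) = [0, 1, 4, 3, 9, 5, 6, 7, 10, 2, 11, 8]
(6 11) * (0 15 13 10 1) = [15, 0, 2, 3, 4, 5, 11, 7, 8, 9, 1, 6, 12, 10, 14, 13] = (0 15 13 10 1)(6 11)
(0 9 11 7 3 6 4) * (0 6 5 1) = (0 9 11 7 3 5 1)(4 6) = [9, 0, 2, 5, 6, 1, 4, 3, 8, 11, 10, 7]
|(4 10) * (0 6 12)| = 6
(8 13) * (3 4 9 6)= [0, 1, 2, 4, 9, 5, 3, 7, 13, 6, 10, 11, 12, 8]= (3 4 9 6)(8 13)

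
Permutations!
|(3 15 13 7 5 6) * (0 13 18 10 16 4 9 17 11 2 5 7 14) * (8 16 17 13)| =|(0 8 16 4 9 13 14)(2 5 6 3 15 18 10 17 11)| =63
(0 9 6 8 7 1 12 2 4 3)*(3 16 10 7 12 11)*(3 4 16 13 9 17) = (0 17 3)(1 11 4 13 9 6 8 12 2 16 10 7) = [17, 11, 16, 0, 13, 5, 8, 1, 12, 6, 7, 4, 2, 9, 14, 15, 10, 3]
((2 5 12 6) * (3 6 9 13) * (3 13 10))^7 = (13)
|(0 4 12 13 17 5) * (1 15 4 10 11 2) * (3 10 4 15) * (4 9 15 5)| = 20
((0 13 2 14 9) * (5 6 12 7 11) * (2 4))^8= ((0 13 4 2 14 9)(5 6 12 7 11))^8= (0 4 14)(2 9 13)(5 7 6 11 12)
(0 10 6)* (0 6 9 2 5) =[10, 1, 5, 3, 4, 0, 6, 7, 8, 2, 9] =(0 10 9 2 5)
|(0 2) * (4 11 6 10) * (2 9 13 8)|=|(0 9 13 8 2)(4 11 6 10)|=20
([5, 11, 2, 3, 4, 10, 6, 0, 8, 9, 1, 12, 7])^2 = (0 10 11 7 5 1 12)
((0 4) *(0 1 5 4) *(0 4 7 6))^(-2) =((0 4 1 5 7 6))^(-2) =(0 7 1)(4 6 5)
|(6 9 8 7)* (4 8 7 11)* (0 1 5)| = 3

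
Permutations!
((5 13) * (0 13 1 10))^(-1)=((0 13 5 1 10))^(-1)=(0 10 1 5 13)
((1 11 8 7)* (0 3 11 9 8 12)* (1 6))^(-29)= (0 12 11 3)(1 9 8 7 6)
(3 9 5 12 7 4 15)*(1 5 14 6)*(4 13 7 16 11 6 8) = (1 5 12 16 11 6)(3 9 14 8 4 15)(7 13) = [0, 5, 2, 9, 15, 12, 1, 13, 4, 14, 10, 6, 16, 7, 8, 3, 11]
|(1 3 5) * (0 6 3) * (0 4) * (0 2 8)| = 8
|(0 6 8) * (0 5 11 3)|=6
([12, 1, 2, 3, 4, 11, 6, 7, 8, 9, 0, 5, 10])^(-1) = (0 10 12)(5 11)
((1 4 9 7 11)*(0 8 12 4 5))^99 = ((0 8 12 4 9 7 11 1 5))^99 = (12)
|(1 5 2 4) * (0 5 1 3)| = |(0 5 2 4 3)| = 5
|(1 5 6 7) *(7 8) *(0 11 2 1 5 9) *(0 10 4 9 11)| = 12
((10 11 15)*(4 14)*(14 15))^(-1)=((4 15 10 11 14))^(-1)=(4 14 11 10 15)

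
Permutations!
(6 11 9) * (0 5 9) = [5, 1, 2, 3, 4, 9, 11, 7, 8, 6, 10, 0] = (0 5 9 6 11)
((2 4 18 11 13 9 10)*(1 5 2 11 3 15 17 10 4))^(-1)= (1 2 5)(3 18 4 9 13 11 10 17 15)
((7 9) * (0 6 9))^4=(9)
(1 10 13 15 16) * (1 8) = [0, 10, 2, 3, 4, 5, 6, 7, 1, 9, 13, 11, 12, 15, 14, 16, 8] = (1 10 13 15 16 8)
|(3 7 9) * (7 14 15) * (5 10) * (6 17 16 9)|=8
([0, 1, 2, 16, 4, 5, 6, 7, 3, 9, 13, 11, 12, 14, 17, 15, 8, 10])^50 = (3 8 16)(10 14)(13 17)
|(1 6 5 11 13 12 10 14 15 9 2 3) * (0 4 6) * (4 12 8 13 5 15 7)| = |(0 12 10 14 7 4 6 15 9 2 3 1)(5 11)(8 13)| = 12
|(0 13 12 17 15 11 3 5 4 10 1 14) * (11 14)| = 6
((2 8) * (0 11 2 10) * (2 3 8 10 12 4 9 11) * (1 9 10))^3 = ((0 2 1 9 11 3 8 12 4 10))^3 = (0 9 8 10 1 3 4 2 11 12)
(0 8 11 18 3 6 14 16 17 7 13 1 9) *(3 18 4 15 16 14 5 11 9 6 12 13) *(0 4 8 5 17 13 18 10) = (0 5 11 8 9 4 15 16 13 1 6 17 7 3 12 18 10) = [5, 6, 2, 12, 15, 11, 17, 3, 9, 4, 0, 8, 18, 1, 14, 16, 13, 7, 10]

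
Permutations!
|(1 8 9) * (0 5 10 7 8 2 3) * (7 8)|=|(0 5 10 8 9 1 2 3)|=8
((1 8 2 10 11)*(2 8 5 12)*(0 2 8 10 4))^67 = ((0 2 4)(1 5 12 8 10 11))^67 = (0 2 4)(1 5 12 8 10 11)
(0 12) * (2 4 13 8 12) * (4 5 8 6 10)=[2, 1, 5, 3, 13, 8, 10, 7, 12, 9, 4, 11, 0, 6]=(0 2 5 8 12)(4 13 6 10)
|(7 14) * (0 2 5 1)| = |(0 2 5 1)(7 14)| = 4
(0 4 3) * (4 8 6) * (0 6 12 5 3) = (0 8 12 5 3 6 4) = [8, 1, 2, 6, 0, 3, 4, 7, 12, 9, 10, 11, 5]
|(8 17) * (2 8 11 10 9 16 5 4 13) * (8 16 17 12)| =20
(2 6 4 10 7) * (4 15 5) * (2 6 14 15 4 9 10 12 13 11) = (2 14 15 5 9 10 7 6 4 12 13 11) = [0, 1, 14, 3, 12, 9, 4, 6, 8, 10, 7, 2, 13, 11, 15, 5]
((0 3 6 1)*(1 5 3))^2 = (3 5 6)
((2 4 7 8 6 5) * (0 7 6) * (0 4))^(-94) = (0 6 7 5 8 2 4)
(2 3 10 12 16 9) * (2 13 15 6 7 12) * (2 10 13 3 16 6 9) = [0, 1, 16, 13, 4, 5, 7, 12, 8, 3, 10, 11, 6, 15, 14, 9, 2] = (2 16)(3 13 15 9)(6 7 12)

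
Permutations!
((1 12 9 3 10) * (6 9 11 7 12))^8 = ((1 6 9 3 10)(7 12 11))^8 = (1 3 6 10 9)(7 11 12)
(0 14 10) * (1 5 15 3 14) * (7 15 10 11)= (0 1 5 10)(3 14 11 7 15)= [1, 5, 2, 14, 4, 10, 6, 15, 8, 9, 0, 7, 12, 13, 11, 3]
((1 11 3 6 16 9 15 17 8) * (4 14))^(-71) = ((1 11 3 6 16 9 15 17 8)(4 14))^(-71) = (1 11 3 6 16 9 15 17 8)(4 14)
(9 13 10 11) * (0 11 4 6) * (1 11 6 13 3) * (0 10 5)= (0 6 10 4 13 5)(1 11 9 3)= [6, 11, 2, 1, 13, 0, 10, 7, 8, 3, 4, 9, 12, 5]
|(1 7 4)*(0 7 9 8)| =|(0 7 4 1 9 8)| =6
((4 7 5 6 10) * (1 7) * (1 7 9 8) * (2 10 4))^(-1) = (1 8 9)(2 10)(4 6 5 7)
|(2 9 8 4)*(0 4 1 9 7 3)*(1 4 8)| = |(0 8 4 2 7 3)(1 9)| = 6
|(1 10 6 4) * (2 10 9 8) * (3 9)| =8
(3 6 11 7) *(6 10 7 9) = (3 10 7)(6 11 9) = [0, 1, 2, 10, 4, 5, 11, 3, 8, 6, 7, 9]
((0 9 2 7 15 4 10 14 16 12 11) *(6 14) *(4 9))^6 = ((0 4 10 6 14 16 12 11)(2 7 15 9))^6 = (0 12 14 10)(2 15)(4 11 16 6)(7 9)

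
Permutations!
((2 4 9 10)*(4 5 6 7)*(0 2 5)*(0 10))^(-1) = (0 9 4 7 6 5 10 2)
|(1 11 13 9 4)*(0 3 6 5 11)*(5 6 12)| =|(0 3 12 5 11 13 9 4 1)| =9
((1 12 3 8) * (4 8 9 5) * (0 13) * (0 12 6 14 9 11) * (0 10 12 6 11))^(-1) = ((0 13 6 14 9 5 4 8 1 11 10 12 3))^(-1) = (0 3 12 10 11 1 8 4 5 9 14 6 13)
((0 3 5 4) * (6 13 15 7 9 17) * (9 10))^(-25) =(0 4 5 3)(6 7 17 15 9 13 10)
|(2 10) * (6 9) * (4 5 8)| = 6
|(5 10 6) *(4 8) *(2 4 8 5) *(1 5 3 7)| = 8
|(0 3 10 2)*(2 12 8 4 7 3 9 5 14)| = |(0 9 5 14 2)(3 10 12 8 4 7)| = 30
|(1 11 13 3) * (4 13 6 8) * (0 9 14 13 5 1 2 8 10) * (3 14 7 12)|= |(0 9 7 12 3 2 8 4 5 1 11 6 10)(13 14)|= 26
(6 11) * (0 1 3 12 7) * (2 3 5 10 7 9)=(0 1 5 10 7)(2 3 12 9)(6 11)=[1, 5, 3, 12, 4, 10, 11, 0, 8, 2, 7, 6, 9]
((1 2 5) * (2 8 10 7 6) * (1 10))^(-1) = ((1 8)(2 5 10 7 6))^(-1) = (1 8)(2 6 7 10 5)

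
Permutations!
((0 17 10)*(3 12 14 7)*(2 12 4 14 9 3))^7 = ((0 17 10)(2 12 9 3 4 14 7))^7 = (0 17 10)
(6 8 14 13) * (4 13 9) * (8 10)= (4 13 6 10 8 14 9)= [0, 1, 2, 3, 13, 5, 10, 7, 14, 4, 8, 11, 12, 6, 9]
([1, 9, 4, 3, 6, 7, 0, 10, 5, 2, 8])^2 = [9, 2, 6, 3, 0, 10, 1, 8, 7, 4, 5]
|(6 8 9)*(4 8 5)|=5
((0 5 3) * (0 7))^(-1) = (0 7 3 5)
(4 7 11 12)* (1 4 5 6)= [0, 4, 2, 3, 7, 6, 1, 11, 8, 9, 10, 12, 5]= (1 4 7 11 12 5 6)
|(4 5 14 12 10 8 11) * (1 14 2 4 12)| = 12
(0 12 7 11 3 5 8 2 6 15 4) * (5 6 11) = (0 12 7 5 8 2 11 3 6 15 4) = [12, 1, 11, 6, 0, 8, 15, 5, 2, 9, 10, 3, 7, 13, 14, 4]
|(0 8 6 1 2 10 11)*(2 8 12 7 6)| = |(0 12 7 6 1 8 2 10 11)| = 9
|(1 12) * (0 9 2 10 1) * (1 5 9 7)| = 4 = |(0 7 1 12)(2 10 5 9)|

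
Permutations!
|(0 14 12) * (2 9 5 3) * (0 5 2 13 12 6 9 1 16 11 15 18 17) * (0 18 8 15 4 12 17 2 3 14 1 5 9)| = 30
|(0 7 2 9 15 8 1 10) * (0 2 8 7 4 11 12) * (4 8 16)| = 12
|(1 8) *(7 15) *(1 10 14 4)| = |(1 8 10 14 4)(7 15)| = 10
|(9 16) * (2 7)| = 2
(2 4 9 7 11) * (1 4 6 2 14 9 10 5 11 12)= (1 4 10 5 11 14 9 7 12)(2 6)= [0, 4, 6, 3, 10, 11, 2, 12, 8, 7, 5, 14, 1, 13, 9]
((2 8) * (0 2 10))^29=(0 2 8 10)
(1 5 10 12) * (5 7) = [0, 7, 2, 3, 4, 10, 6, 5, 8, 9, 12, 11, 1] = (1 7 5 10 12)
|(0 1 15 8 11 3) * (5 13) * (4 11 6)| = 8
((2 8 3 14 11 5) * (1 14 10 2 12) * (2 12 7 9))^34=(1 14 11 5 7 9 2 8 3 10 12)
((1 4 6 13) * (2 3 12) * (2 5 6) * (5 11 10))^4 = ((1 4 2 3 12 11 10 5 6 13))^4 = (1 12 6 2 10)(3 5 4 11 13)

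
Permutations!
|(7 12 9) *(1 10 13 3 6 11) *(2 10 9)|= |(1 9 7 12 2 10 13 3 6 11)|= 10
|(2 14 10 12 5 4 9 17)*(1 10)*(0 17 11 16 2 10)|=12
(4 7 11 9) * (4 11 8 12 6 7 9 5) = (4 9 11 5)(6 7 8 12) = [0, 1, 2, 3, 9, 4, 7, 8, 12, 11, 10, 5, 6]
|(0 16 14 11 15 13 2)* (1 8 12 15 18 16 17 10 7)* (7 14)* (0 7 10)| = |(0 17)(1 8 12 15 13 2 7)(10 14 11 18 16)| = 70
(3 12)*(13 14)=(3 12)(13 14)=[0, 1, 2, 12, 4, 5, 6, 7, 8, 9, 10, 11, 3, 14, 13]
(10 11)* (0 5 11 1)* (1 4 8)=(0 5 11 10 4 8 1)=[5, 0, 2, 3, 8, 11, 6, 7, 1, 9, 4, 10]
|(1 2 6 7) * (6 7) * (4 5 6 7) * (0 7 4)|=|(0 7 1 2)(4 5 6)|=12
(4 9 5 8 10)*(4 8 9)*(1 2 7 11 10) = (1 2 7 11 10 8)(5 9) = [0, 2, 7, 3, 4, 9, 6, 11, 1, 5, 8, 10]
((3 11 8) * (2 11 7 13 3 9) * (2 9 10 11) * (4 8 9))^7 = ((3 7 13)(4 8 10 11 9))^7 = (3 7 13)(4 10 9 8 11)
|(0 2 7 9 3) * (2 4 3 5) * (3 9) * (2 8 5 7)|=|(0 4 9 7 3)(5 8)|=10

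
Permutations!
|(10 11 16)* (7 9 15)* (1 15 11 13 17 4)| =|(1 15 7 9 11 16 10 13 17 4)| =10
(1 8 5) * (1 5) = [0, 8, 2, 3, 4, 5, 6, 7, 1] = (1 8)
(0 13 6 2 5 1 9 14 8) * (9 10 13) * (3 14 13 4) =(0 9 13 6 2 5 1 10 4 3 14 8) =[9, 10, 5, 14, 3, 1, 2, 7, 0, 13, 4, 11, 12, 6, 8]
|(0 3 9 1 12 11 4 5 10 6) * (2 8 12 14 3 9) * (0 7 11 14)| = |(0 9 1)(2 8 12 14 3)(4 5 10 6 7 11)| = 30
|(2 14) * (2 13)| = |(2 14 13)| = 3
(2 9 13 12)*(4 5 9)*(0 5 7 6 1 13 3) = (0 5 9 3)(1 13 12 2 4 7 6) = [5, 13, 4, 0, 7, 9, 1, 6, 8, 3, 10, 11, 2, 12]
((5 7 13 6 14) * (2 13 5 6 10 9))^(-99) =(2 13 10 9)(5 7)(6 14)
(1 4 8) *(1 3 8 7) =(1 4 7)(3 8) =[0, 4, 2, 8, 7, 5, 6, 1, 3]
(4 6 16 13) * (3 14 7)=(3 14 7)(4 6 16 13)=[0, 1, 2, 14, 6, 5, 16, 3, 8, 9, 10, 11, 12, 4, 7, 15, 13]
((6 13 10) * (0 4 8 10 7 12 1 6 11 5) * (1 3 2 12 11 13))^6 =(0 11 13 8)(4 5 7 10)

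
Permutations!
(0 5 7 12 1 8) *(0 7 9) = [5, 8, 2, 3, 4, 9, 6, 12, 7, 0, 10, 11, 1] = (0 5 9)(1 8 7 12)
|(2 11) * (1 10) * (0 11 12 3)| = |(0 11 2 12 3)(1 10)| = 10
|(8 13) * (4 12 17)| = |(4 12 17)(8 13)| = 6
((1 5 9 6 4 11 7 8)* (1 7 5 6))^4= ((1 6 4 11 5 9)(7 8))^4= (1 5 4)(6 9 11)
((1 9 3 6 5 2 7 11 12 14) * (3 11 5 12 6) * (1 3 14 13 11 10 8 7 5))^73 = (1 8 9 7 10)(2 5)(3 14)(6 12 13 11)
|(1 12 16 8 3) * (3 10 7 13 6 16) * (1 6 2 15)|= 11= |(1 12 3 6 16 8 10 7 13 2 15)|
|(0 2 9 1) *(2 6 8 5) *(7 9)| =8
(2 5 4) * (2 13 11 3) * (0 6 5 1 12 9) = (0 6 5 4 13 11 3 2 1 12 9) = [6, 12, 1, 2, 13, 4, 5, 7, 8, 0, 10, 3, 9, 11]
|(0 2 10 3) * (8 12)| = 4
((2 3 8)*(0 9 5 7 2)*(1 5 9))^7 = (9)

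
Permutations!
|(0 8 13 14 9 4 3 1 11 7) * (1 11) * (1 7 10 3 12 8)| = |(0 1 7)(3 11 10)(4 12 8 13 14 9)| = 6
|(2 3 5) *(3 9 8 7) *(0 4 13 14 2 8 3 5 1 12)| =|(0 4 13 14 2 9 3 1 12)(5 8 7)| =9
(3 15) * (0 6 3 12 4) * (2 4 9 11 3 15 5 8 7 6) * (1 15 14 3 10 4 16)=(0 2 16 1 15 12 9 11 10 4)(3 5 8 7 6 14)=[2, 15, 16, 5, 0, 8, 14, 6, 7, 11, 4, 10, 9, 13, 3, 12, 1]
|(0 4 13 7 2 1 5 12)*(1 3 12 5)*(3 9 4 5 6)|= |(0 5 6 3 12)(2 9 4 13 7)|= 5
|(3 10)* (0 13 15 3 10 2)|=|(0 13 15 3 2)|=5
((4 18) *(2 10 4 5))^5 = ((2 10 4 18 5))^5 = (18)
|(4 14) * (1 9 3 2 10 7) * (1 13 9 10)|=|(1 10 7 13 9 3 2)(4 14)|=14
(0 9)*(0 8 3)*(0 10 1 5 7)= [9, 5, 2, 10, 4, 7, 6, 0, 3, 8, 1]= (0 9 8 3 10 1 5 7)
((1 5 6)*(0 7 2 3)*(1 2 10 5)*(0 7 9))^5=(0 9)(2 6 5 10 7 3)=((0 9)(2 3 7 10 5 6))^5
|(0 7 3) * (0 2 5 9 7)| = |(2 5 9 7 3)| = 5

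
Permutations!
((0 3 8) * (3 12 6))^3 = ((0 12 6 3 8))^3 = (0 3 12 8 6)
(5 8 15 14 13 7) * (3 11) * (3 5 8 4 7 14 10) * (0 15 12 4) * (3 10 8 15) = (0 3 11 5)(4 7 15 8 12)(13 14) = [3, 1, 2, 11, 7, 0, 6, 15, 12, 9, 10, 5, 4, 14, 13, 8]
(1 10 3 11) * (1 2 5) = (1 10 3 11 2 5) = [0, 10, 5, 11, 4, 1, 6, 7, 8, 9, 3, 2]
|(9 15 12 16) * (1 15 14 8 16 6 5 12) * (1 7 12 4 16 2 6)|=8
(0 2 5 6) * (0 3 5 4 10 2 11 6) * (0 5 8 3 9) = [11, 1, 4, 8, 10, 5, 9, 7, 3, 0, 2, 6] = (0 11 6 9)(2 4 10)(3 8)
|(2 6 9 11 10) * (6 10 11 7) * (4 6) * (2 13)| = 12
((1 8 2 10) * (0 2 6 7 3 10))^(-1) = (0 2)(1 10 3 7 6 8) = ((0 2)(1 8 6 7 3 10))^(-1)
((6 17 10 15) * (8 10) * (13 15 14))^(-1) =(6 15 13 14 10 8 17)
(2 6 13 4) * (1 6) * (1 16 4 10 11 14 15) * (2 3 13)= [0, 6, 16, 13, 3, 5, 2, 7, 8, 9, 11, 14, 12, 10, 15, 1, 4]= (1 6 2 16 4 3 13 10 11 14 15)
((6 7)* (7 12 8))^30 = ((6 12 8 7))^30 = (6 8)(7 12)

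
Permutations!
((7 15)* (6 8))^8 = (15)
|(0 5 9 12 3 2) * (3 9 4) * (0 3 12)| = 10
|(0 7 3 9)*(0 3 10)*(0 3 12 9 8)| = |(0 7 10 3 8)(9 12)| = 10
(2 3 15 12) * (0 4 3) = (0 4 3 15 12 2) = [4, 1, 0, 15, 3, 5, 6, 7, 8, 9, 10, 11, 2, 13, 14, 12]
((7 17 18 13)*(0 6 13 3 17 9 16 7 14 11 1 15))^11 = (0 11 6 1 13 15 14)(3 18 17)(7 16 9)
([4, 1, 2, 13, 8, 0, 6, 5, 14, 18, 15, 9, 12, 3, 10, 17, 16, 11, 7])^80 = [9, 1, 2, 3, 18, 11, 6, 17, 7, 10, 0, 14, 12, 13, 5, 4, 16, 8, 15]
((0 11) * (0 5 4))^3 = (0 4 5 11)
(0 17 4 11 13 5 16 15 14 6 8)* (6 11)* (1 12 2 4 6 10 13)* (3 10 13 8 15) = (0 17 6 15 14 11 1 12 2 4 13 5 16 3 10 8) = [17, 12, 4, 10, 13, 16, 15, 7, 0, 9, 8, 1, 2, 5, 11, 14, 3, 6]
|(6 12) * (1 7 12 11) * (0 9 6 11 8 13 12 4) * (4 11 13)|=30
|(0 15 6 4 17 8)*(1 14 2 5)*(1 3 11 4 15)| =|(0 1 14 2 5 3 11 4 17 8)(6 15)| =10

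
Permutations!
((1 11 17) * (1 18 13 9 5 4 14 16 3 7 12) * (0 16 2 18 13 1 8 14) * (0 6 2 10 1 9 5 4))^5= ((0 16 3 7 12 8 14 10 1 11 17 13 5)(2 18 9 4 6))^5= (18)(0 8 17 3 10 5 12 11 16 14 13 7 1)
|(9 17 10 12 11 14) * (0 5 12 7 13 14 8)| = 30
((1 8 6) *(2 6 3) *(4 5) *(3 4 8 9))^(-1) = ((1 9 3 2 6)(4 5 8))^(-1) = (1 6 2 3 9)(4 8 5)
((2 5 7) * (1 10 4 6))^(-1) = (1 6 4 10)(2 7 5)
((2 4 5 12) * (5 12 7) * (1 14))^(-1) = (1 14)(2 12 4)(5 7)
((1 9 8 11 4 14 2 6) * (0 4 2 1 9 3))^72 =(0 14 3 4 1)(2 9 11 6 8)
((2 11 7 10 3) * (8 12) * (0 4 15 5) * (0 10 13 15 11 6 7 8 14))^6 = (2 10 15 7)(3 5 13 6)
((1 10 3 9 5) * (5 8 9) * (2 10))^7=(1 10 5 2 3)(8 9)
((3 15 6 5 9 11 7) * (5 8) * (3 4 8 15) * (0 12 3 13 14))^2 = ((0 12 3 13 14)(4 8 5 9 11 7)(6 15))^2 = (15)(0 3 14 12 13)(4 5 11)(7 8 9)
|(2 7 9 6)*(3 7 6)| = |(2 6)(3 7 9)| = 6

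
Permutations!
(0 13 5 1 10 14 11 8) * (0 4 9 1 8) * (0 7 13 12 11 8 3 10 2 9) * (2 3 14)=[12, 3, 9, 10, 0, 14, 6, 13, 4, 1, 2, 7, 11, 5, 8]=(0 12 11 7 13 5 14 8 4)(1 3 10 2 9)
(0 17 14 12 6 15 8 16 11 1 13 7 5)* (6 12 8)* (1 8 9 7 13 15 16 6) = [17, 15, 2, 3, 4, 0, 16, 5, 6, 7, 10, 8, 12, 13, 9, 1, 11, 14] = (0 17 14 9 7 5)(1 15)(6 16 11 8)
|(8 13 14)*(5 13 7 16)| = 6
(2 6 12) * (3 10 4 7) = (2 6 12)(3 10 4 7) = [0, 1, 6, 10, 7, 5, 12, 3, 8, 9, 4, 11, 2]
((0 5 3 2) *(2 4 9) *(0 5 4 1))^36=((0 4 9 2 5 3 1))^36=(0 4 9 2 5 3 1)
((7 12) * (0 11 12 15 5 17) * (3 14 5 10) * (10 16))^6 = (0 10 11 3 12 14 7 5 15 17 16)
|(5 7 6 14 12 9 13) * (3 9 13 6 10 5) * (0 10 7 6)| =9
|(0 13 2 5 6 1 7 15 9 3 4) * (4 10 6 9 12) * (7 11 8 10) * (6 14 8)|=|(0 13 2 5 9 3 7 15 12 4)(1 11 6)(8 10 14)|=30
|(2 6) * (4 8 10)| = |(2 6)(4 8 10)| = 6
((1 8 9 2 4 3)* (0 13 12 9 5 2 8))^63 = ((0 13 12 9 8 5 2 4 3 1))^63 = (0 9 2 1 12 5 3 13 8 4)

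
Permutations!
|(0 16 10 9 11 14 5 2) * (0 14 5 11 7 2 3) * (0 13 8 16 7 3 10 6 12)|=|(0 7 2 14 11 5 10 9 3 13 8 16 6 12)|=14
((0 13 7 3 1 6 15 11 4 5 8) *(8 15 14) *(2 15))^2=((0 13 7 3 1 6 14 8)(2 15 11 4 5))^2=(0 7 1 14)(2 11 5 15 4)(3 6 8 13)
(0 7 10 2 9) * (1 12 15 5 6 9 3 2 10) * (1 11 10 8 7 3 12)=(0 3 2 12 15 5 6 9)(7 11 10 8)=[3, 1, 12, 2, 4, 6, 9, 11, 7, 0, 8, 10, 15, 13, 14, 5]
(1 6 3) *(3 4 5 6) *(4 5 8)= (1 3)(4 8)(5 6)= [0, 3, 2, 1, 8, 6, 5, 7, 4]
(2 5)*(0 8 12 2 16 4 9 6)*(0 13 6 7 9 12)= (0 8)(2 5 16 4 12)(6 13)(7 9)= [8, 1, 5, 3, 12, 16, 13, 9, 0, 7, 10, 11, 2, 6, 14, 15, 4]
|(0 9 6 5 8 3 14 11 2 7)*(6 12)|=|(0 9 12 6 5 8 3 14 11 2 7)|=11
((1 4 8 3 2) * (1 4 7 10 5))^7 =((1 7 10 5)(2 4 8 3))^7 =(1 5 10 7)(2 3 8 4)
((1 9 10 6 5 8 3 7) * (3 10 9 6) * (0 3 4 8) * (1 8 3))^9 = (0 1 6 5)(3 4 10 8 7)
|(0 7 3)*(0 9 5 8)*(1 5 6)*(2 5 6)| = |(0 7 3 9 2 5 8)(1 6)| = 14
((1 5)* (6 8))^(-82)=(8)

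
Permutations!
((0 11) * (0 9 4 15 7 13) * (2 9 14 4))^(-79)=((0 11 14 4 15 7 13)(2 9))^(-79)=(0 7 4 11 13 15 14)(2 9)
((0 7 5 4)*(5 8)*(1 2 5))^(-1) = (0 4 5 2 1 8 7)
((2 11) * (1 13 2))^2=(1 2)(11 13)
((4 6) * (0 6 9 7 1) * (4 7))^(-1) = ((0 6 7 1)(4 9))^(-1) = (0 1 7 6)(4 9)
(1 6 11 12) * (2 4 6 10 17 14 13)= (1 10 17 14 13 2 4 6 11 12)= [0, 10, 4, 3, 6, 5, 11, 7, 8, 9, 17, 12, 1, 2, 13, 15, 16, 14]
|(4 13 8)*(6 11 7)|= 3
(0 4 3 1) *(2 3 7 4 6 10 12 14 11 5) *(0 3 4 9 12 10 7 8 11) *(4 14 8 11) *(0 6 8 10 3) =(0 8 4 11 5 2 14 6 7 9 12 10 3 1) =[8, 0, 14, 1, 11, 2, 7, 9, 4, 12, 3, 5, 10, 13, 6]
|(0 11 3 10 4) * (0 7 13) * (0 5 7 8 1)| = 21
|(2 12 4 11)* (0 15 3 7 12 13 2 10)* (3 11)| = 4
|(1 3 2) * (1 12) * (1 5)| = 5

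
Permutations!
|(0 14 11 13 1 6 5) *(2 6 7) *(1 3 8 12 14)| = |(0 1 7 2 6 5)(3 8 12 14 11 13)| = 6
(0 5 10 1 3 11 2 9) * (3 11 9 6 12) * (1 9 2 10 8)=(0 5 8 1 11 10 9)(2 6 12 3)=[5, 11, 6, 2, 4, 8, 12, 7, 1, 0, 9, 10, 3]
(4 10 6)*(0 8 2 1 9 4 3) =(0 8 2 1 9 4 10 6 3) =[8, 9, 1, 0, 10, 5, 3, 7, 2, 4, 6]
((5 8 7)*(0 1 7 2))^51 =(0 5)(1 8)(2 7)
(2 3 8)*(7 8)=[0, 1, 3, 7, 4, 5, 6, 8, 2]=(2 3 7 8)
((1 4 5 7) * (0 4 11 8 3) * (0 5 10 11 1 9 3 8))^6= (0 10)(3 7)(4 11)(5 9)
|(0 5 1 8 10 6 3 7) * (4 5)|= |(0 4 5 1 8 10 6 3 7)|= 9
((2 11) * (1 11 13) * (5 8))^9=(1 11 2 13)(5 8)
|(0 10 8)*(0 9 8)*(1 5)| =2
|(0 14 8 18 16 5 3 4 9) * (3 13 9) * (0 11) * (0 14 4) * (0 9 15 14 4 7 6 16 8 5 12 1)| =|(0 7 6 16 12 1)(3 9 11 4)(5 13 15 14)(8 18)| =12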